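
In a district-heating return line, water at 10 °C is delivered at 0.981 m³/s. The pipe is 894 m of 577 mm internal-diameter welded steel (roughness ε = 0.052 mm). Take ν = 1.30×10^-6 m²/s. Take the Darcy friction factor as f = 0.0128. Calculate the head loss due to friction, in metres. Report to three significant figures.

h_f ≈ 14.2 m

V = 4Q/(πD²) = 4·0.981/(π·0.577²) = 3.752 m/s
h_f = f(L/D)V²/(2g) = 0.01280·(894/0.577)·3.752²/(2·9.81) = 14.23 m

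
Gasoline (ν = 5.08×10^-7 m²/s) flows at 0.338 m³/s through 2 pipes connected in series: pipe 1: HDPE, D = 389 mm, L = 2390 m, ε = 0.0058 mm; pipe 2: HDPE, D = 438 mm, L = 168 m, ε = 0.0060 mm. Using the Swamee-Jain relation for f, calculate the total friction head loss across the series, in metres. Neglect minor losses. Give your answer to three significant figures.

H ≈ 28.4 m

Pipe 1: V = 2.844 m/s, Re = 2.18×10^6, ε/D = 1.49×10^-5, f = 0.01079, h_1 = f(L/D)V²/2g = 27.33 m
Pipe 2: V = 2.243 m/s, Re = 1.93×10^6, ε/D = 1.37×10^-5, f = 0.01091, h_2 = f(L/D)V²/2g = 1.073 m
Series → Q common, losses add: H = Σh = 28.40 m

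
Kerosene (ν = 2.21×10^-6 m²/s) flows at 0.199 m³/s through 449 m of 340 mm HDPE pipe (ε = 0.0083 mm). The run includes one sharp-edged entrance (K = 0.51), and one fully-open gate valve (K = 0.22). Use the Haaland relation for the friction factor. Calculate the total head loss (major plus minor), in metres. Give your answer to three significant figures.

H_L ≈ 4.79 m

V = 4Q/(πD²) = 2.192 m/s; V²/2g = 0.2449 m
Re = 3.37×10^5, ε/D = 2.44×10^-5 → f = 0.01426 (Haaland)
Major: h_f = f(L/D)·V²/2g = 0.01426·1321·0.2449 = 4.610 m
Minor: ΣK = 0.730; h_m = ΣK·V²/2g = 0.1787 m
Total H_L = 4.610 + 0.1787 = 4.789 m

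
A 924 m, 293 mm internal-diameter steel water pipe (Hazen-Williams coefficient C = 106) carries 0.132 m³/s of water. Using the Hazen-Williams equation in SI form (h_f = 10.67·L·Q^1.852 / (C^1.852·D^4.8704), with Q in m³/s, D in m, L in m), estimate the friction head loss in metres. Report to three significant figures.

h_f ≈ 16.2 m

h_f = 10.67·924·0.132^1.852 / (106^1.852·0.293^4.8704) = 16.25 m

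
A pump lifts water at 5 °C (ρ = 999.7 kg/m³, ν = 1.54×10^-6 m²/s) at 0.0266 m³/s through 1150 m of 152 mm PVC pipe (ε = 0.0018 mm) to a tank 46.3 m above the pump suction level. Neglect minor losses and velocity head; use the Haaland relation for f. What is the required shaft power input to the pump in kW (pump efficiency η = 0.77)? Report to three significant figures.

V = 4Q/(πD²) = 1.466 m/s; Re = 1.45×10^5; ε/D = 1.18×10^-5; f = 0.01658
h_f = f(L/D)V²/2g = 13.74 m
Total head H = z + h_f = 46.3 + 13.74 = 60.04 m
P_hyd = ρgQH = 999.7·9.81·0.0266·60.04 = 15.66 kW
P_shaft = P_hyd/η = 15.66/0.77 = 20.34 kW

P_shaft ≈ 20.3 kW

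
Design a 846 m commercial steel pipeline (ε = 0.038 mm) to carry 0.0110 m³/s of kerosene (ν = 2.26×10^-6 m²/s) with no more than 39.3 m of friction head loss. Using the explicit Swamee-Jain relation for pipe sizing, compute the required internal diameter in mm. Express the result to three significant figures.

Swamee-Jain (Type III): D = 0.66·[ε^1.25·(LQ²/(gh_f))^4.75 + ν·Q^9.4·(L/(gh_f))^5.2]^0.04
LQ²/(gh_f) = 2.655×10^-4; L/(gh_f) = 2.194
Term 1 = ε^1.25·(…)^4.75 = 3.08×10^-23; Term 2 = ν·Q^9.4·(…)^5.2 = 5.22×10^-23
D = 0.66·(3.08×10^-23 + 5.22×10^-23)^0.04 = 0.08636 m = 86.4 mm
Check: V = 1.88 m/s, Re = 7.18×10^4, f = 0.02113, h_f = 37.2 m ≈ 39.3 m ✓

D ≈ 86.4 mm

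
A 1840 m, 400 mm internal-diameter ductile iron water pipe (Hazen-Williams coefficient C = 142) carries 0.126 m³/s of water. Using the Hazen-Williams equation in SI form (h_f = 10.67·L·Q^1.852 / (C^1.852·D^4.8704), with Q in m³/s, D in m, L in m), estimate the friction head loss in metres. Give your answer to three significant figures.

h_f ≈ 3.79 m

h_f = 10.67·1840·0.126^1.852 / (142^1.852·0.400^4.8704) = 3.793 m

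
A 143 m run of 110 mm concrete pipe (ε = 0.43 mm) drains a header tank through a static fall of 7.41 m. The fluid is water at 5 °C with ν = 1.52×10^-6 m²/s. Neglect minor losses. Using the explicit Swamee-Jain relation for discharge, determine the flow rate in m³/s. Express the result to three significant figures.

Q ≈ 0.0187 m³/s

Swamee-Jain (Type II): Q = -0.965·√(gD⁵h_f/L)·ln[ε/(3.7D) + √(3.17ν²L/(gD³h_f))]
√(gD⁵h_f/L) = √(9.81·0.110⁵·7.41/143) = 0.002861
ε/(3.7D) = 0.00106; √(3.17ν²L/(gD³h_f)) = 1.04×10^-4
Q = -0.965·0.002861·ln(0.001161) = 0.01866 m³/s
Check: V = 1.96 m/s, Re = 1.42×10^5, f = 0.02922, h_f = 7.47 m ≈ 7.41 m ✓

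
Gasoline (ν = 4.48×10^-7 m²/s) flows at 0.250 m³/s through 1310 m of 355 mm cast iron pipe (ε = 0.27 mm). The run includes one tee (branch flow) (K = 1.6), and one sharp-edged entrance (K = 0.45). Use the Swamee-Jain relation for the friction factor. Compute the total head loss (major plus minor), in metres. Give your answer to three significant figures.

H_L ≈ 23.0 m

V = 4Q/(πD²) = 2.526 m/s; V²/2g = 0.3252 m
Re = 2.00×10^6, ε/D = 7.61×10^-4 → f = 0.01864 (Swamee-Jain)
Major: h_f = f(L/D)·V²/2g = 0.01864·3690·0.3252 = 22.37 m
Minor: ΣK = 2.05; h_m = ΣK·V²/2g = 0.6666 m
Total H_L = 22.37 + 0.6666 = 23.04 m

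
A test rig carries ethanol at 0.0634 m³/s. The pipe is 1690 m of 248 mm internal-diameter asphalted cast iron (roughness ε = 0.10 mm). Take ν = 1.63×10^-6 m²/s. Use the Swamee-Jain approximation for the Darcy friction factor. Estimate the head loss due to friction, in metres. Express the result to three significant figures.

h_f ≈ 11.0 m

V = 4Q/(πD²) = 4·0.0634/(π·0.248²) = 1.312 m/s
Re = VD/ν = 1.312·0.248/1.63×10^-6 = 2.00×10^5 → turbulent
ε/D = 0.10/248 = 4.03×10^-4
Swamee-Jain: f = 0.01841
h_f = f(L/D)V²/(2g) = 0.01841·(1690/0.248)·1.312²/(2·9.81) = 11.01 m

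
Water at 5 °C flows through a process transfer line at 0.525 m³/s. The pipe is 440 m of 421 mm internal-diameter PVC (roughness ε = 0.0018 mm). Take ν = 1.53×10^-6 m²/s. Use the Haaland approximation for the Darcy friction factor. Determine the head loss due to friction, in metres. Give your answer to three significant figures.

h_f ≈ 8.78 m

V = 4Q/(πD²) = 4·0.525/(π·0.421²) = 3.771 m/s
Re = VD/ν = 3.771·0.421/1.53×10^-6 = 1.04×10^6 → turbulent
ε/D = 0.0018/421 = 4.28×10^-6
Haaland: f = 0.01159
h_f = f(L/D)V²/(2g) = 0.01159·(440/0.421)·3.771²/(2·9.81) = 8.780 m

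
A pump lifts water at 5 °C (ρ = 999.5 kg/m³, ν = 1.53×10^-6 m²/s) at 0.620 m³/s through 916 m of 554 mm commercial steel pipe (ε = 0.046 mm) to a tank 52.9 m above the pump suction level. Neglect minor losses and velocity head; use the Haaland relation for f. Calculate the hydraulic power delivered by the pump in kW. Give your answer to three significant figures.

V = 4Q/(πD²) = 2.572 m/s; Re = 9.31×10^5; ε/D = 8.30×10^-5; f = 0.01315
h_f = f(L/D)V²/2g = 7.333 m
Total head H = z + h_f = 52.9 + 7.333 = 60.23 m
P_hyd = ρgQH = 999.5·9.81·0.620·60.23 = 366.2 kW

P_hyd ≈ 366 kW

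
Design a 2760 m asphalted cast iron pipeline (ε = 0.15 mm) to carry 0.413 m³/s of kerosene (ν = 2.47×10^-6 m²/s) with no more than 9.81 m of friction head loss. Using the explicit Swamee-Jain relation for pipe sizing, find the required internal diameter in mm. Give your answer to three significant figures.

Swamee-Jain (Type III): D = 0.66·[ε^1.25·(LQ²/(gh_f))^4.75 + ν·Q^9.4·(L/(gh_f))^5.2]^0.04
LQ²/(gh_f) = 4.892; L/(gh_f) = 28.68
Term 1 = ε^1.25·(…)^4.75 = 0.0313; Term 2 = ν·Q^9.4·(…)^5.2 = 0.0230
D = 0.66·(0.0313 + 0.0230)^0.04 = 0.5874 m = 587 mm
Check: V = 1.52 m/s, Re = 3.62×10^5, f = 0.01644, h_f = 9.14 m ≈ 9.81 m ✓

D ≈ 587 mm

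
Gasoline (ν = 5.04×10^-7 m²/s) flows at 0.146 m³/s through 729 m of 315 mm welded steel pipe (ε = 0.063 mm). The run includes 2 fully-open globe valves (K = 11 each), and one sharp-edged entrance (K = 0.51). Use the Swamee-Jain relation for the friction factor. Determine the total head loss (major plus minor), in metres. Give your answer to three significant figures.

H_L ≈ 10.1 m

V = 4Q/(πD²) = 1.873 m/s; V²/2g = 0.1789 m
Re = 1.17×10^6, ε/D = 2.00×10^-4 → f = 0.01465 (Swamee-Jain)
Major: h_f = f(L/D)·V²/2g = 0.01465·2314·0.1789 = 6.064 m
Minor: ΣK = 22.5; h_m = ΣK·V²/2g = 4.027 m
Total H_L = 6.064 + 4.027 = 10.09 m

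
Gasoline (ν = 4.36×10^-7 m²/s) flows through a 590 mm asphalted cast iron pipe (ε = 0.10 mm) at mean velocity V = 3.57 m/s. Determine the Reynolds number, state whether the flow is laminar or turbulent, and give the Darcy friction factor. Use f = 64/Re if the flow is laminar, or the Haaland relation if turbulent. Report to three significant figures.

Re = VD/ν = 3.570·0.590/4.36×10^-7 = 4.83×10^6
Re > 4000 → turbulent; ε/D = 1.69×10^-4
Haaland: f = 0.01352

Re ≈ 4.83×10^6; turbulent; f ≈ 0.0135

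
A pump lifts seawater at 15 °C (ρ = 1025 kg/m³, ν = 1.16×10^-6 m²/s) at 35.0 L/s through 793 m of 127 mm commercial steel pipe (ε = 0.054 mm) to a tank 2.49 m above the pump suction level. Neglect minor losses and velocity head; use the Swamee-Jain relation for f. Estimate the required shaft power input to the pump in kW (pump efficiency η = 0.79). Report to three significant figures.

V = 4Q/(πD²) = 2.763 m/s; Re = 3.02×10^5; ε/D = 4.25×10^-4; f = 0.01787
h_f = f(L/D)V²/2g = 43.42 m
Total head H = z + h_f = 2.49 + 43.42 = 45.91 m
P_hyd = ρgQH = 1025·9.81·0.0350·45.91 = 16.16 kW
P_shaft = P_hyd/η = 16.16/0.79 = 20.45 kW

P_shaft ≈ 20.5 kW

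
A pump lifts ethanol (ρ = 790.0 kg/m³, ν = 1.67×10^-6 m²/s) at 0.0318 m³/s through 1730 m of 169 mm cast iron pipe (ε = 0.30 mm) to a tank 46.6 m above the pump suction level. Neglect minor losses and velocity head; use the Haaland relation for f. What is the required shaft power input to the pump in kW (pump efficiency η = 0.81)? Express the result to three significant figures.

V = 4Q/(πD²) = 1.418 m/s; Re = 1.43×10^5; ε/D = 0.00178; f = 0.02390
h_f = f(L/D)V²/2g = 25.06 m
Total head H = z + h_f = 46.6 + 25.06 = 71.66 m
P_hyd = ρgQH = 790.0·9.81·0.0318·71.66 = 17.66 kW
P_shaft = P_hyd/η = 17.66/0.81 = 21.80 kW

P_shaft ≈ 21.8 kW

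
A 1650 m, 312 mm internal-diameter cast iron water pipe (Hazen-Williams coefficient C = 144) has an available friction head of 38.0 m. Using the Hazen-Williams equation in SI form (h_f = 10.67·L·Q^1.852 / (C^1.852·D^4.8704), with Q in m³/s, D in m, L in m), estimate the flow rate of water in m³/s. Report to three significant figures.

Rearranging: Q = [h_f·C^1.852·D^4.8704 / (10.67·L)]^(1/1.852)
Q = [38.0·144^1.852·0.312^4.8704 / (10.67·1650)]^0.540 = 0.2447 m³/s

Q ≈ 0.245 m³/s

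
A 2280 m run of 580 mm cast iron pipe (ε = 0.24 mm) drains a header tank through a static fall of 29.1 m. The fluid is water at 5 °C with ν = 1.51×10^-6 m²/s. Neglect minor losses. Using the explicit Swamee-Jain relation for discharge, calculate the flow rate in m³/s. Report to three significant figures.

Swamee-Jain (Type II): Q = -0.965·√(gD⁵h_f/L)·ln[ε/(3.7D) + √(3.17ν²L/(gD³h_f))]
√(gD⁵h_f/L) = √(9.81·0.580⁵·29.1/2280) = 0.09065
ε/(3.7D) = 1.12×10^-4; √(3.17ν²L/(gD³h_f)) = 1.72×10^-5
Q = -0.965·0.09065·ln(1.290×10^-4) = 0.7834 m³/s
Check: V = 2.97 m/s, Re = 1.14×10^6, f = 0.01662, h_f = 29.3 m ≈ 29.1 m ✓

Q ≈ 0.783 m³/s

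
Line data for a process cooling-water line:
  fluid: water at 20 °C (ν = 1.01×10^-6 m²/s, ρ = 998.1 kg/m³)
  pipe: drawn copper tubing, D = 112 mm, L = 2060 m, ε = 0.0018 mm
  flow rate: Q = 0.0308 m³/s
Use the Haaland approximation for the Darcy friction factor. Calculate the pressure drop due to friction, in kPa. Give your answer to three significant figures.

V = 4Q/(πD²) = 4·0.0308/(π·0.112²) = 3.126 m/s
Re = VD/ν = 3.126·0.112/1.01×10^-6 = 3.47×10^5 → turbulent
ε/D = 0.0018/112 = 1.61×10^-5
Haaland: f = 0.01411
h_f = f(L/D)V²/(2g) = 0.01411·(2060/0.112)·3.126²/(2·9.81) = 129.3 m
Δp = ρg·h_f = 998.1·9.81·129.3 = 1266 kPa

Δp ≈ 1270 kPa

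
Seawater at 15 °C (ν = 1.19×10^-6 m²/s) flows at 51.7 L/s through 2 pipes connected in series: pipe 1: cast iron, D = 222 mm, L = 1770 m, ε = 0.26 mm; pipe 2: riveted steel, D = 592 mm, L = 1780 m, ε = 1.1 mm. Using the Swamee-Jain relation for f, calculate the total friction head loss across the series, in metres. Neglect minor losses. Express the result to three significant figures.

Pipe 1: V = 1.336 m/s, Re = 2.49×10^5, ε/D = 0.00117, f = 0.02160, h_1 = f(L/D)V²/2g = 15.66 m
Pipe 2: V = 0.1878 m/s, Re = 9.34×10^4, ε/D = 0.00186, f = 0.02507, h_2 = f(L/D)V²/2g = 0.1355 m
Series → Q common, losses add: H = Σh = 15.80 m

H ≈ 15.8 m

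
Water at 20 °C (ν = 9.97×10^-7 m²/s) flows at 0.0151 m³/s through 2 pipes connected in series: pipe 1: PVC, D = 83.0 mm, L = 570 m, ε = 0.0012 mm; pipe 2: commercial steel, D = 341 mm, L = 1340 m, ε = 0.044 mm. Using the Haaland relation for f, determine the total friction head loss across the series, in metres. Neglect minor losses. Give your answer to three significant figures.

H ≈ 41.4 m

Pipe 1: V = 2.791 m/s, Re = 2.32×10^5, ε/D = 1.45×10^-5, f = 0.01515, h_1 = f(L/D)V²/2g = 41.31 m
Pipe 2: V = 0.1653 m/s, Re = 5.66×10^4, ε/D = 1.29×10^-4, f = 0.02055, h_2 = f(L/D)V²/2g = 0.1125 m
Series → Q common, losses add: H = Σh = 41.43 m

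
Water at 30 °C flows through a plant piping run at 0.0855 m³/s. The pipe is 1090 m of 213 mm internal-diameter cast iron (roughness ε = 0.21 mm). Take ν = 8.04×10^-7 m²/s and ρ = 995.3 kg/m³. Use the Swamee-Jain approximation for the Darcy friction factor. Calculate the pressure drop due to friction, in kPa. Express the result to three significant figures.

V = 4Q/(πD²) = 4·0.0855/(π·0.213²) = 2.399 m/s
Re = VD/ν = 2.399·0.213/8.04×10^-7 = 6.36×10^5 → turbulent
ε/D = 0.21/213 = 9.86×10^-4
Swamee-Jain: f = 0.02016
h_f = f(L/D)V²/(2g) = 0.02016·(1090/0.213)·2.399²/(2·9.81) = 30.27 m
Δp = ρg·h_f = 995.3·9.81·30.27 = 295.6 kPa

Δp ≈ 296 kPa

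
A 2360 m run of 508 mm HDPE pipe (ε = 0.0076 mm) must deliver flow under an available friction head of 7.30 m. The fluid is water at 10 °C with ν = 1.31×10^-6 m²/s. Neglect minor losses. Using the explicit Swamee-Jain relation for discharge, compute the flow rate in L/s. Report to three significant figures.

Q ≈ 312 L/s

Swamee-Jain (Type II): Q = -0.965·√(gD⁵h_f/L)·ln[ε/(3.7D) + √(3.17ν²L/(gD³h_f))]
√(gD⁵h_f/L) = √(9.81·0.508⁵·7.30/2360) = 0.03204
ε/(3.7D) = 4.04×10^-6; √(3.17ν²L/(gD³h_f)) = 3.70×10^-5
Q = -0.965·0.03204·ln(4.102×10^-5) = 0.3123 m³/s
Check: V = 1.54 m/s, Re = 5.98×10^5, f = 0.01295, h_f = 7.28 m ≈ 7.30 m ✓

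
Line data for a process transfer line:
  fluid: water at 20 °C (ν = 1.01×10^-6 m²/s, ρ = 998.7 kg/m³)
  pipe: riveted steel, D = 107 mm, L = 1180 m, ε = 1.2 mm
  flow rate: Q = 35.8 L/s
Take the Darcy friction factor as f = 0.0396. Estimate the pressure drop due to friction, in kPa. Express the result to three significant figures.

V = 4Q/(πD²) = 4·0.0358/(π·0.107²) = 3.981 m/s
h_f = f(L/D)V²/(2g) = 0.03960·(1180/0.107)·3.981²/(2·9.81) = 352.8 m
Δp = ρg·h_f = 998.7·9.81·352.8 = 3457 kPa

Δp ≈ 3460 kPa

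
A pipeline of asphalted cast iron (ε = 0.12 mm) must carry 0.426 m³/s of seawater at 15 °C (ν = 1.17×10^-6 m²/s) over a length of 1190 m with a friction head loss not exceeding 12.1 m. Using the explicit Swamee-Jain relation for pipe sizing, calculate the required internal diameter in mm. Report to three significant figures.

D ≈ 476 mm

Swamee-Jain (Type III): D = 0.66·[ε^1.25·(LQ²/(gh_f))^4.75 + ν·Q^9.4·(L/(gh_f))^5.2]^0.04
LQ²/(gh_f) = 1.819; L/(gh_f) = 10.03
Term 1 = ε^1.25·(…)^4.75 = 2.16×10^-4; Term 2 = ν·Q^9.4·(…)^5.2 = 6.17×10^-5
D = 0.66·(2.16×10^-4 + 6.17×10^-5)^0.04 = 0.4756 m = 476 mm
Check: V = 2.40 m/s, Re = 9.75×10^5, f = 0.01533, h_f = 11.2 m ≈ 12.1 m ✓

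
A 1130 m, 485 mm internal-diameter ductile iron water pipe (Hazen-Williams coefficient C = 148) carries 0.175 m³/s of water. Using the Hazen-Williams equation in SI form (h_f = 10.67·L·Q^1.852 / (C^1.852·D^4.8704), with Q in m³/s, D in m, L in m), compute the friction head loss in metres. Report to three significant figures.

h_f ≈ 1.55 m

h_f = 10.67·1130·0.175^1.852 / (148^1.852·0.485^4.8704) = 1.551 m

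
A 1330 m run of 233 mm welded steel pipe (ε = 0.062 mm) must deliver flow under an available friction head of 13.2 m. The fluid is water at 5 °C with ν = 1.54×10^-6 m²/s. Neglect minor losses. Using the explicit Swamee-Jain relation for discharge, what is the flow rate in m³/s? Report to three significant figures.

Swamee-Jain (Type II): Q = -0.965·√(gD⁵h_f/L)·ln[ε/(3.7D) + √(3.17ν²L/(gD³h_f))]
√(gD⁵h_f/L) = √(9.81·0.233⁵·13.2/1330) = 0.008177
ε/(3.7D) = 7.19×10^-5; √(3.17ν²L/(gD³h_f)) = 7.81×10^-5
Q = -0.965·0.008177·ln(1.500×10^-4) = 0.06947 m³/s
Check: V = 1.63 m/s, Re = 2.47×10^5, f = 0.01716, h_f = 13.3 m ≈ 13.2 m ✓

Q ≈ 0.0695 m³/s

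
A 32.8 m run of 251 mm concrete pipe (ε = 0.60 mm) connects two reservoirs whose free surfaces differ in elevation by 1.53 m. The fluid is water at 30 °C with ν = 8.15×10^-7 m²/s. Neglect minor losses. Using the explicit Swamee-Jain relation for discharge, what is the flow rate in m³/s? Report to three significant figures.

Swamee-Jain (Type II): Q = -0.965·√(gD⁵h_f/L)·ln[ε/(3.7D) + √(3.17ν²L/(gD³h_f))]
√(gD⁵h_f/L) = √(9.81·0.251⁵·1.53/32.8) = 0.02135
ε/(3.7D) = 6.46×10^-4; √(3.17ν²L/(gD³h_f)) = 1.71×10^-5
Q = -0.965·0.02135·ln(6.631×10^-4) = 0.1508 m³/s
Check: V = 3.05 m/s, Re = 9.39×10^5, f = 0.02482, h_f = 1.54 m ≈ 1.53 m ✓

Q ≈ 0.151 m³/s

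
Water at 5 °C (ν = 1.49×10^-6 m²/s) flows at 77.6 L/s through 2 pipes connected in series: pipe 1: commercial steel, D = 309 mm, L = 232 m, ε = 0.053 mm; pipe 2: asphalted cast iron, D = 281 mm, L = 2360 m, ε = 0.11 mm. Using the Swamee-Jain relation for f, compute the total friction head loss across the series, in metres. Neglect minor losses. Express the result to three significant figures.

H ≈ 12.8 m

Pipe 1: V = 1.035 m/s, Re = 2.15×10^5, ε/D = 1.72×10^-4, f = 0.01677, h_1 = f(L/D)V²/2g = 0.6871 m
Pipe 2: V = 1.251 m/s, Re = 2.36×10^5, ε/D = 3.91×10^-4, f = 0.01805, h_2 = f(L/D)V²/2g = 12.09 m
Series → Q common, losses add: H = Σh = 12.78 m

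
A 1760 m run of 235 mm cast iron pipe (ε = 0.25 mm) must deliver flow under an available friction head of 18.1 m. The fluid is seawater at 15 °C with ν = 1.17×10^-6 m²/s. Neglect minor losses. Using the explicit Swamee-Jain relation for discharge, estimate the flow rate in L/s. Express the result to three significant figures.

Q ≈ 65.4 L/s

Swamee-Jain (Type II): Q = -0.965·√(gD⁵h_f/L)·ln[ε/(3.7D) + √(3.17ν²L/(gD³h_f))]
√(gD⁵h_f/L) = √(9.81·0.235⁵·18.1/1760) = 0.008503
ε/(3.7D) = 2.88×10^-4; √(3.17ν²L/(gD³h_f)) = 5.76×10^-5
Q = -0.965·0.008503·ln(3.451×10^-4) = 0.06541 m³/s
Check: V = 1.51 m/s, Re = 3.03×10^5, f = 0.02100, h_f = 18.2 m ≈ 18.1 m ✓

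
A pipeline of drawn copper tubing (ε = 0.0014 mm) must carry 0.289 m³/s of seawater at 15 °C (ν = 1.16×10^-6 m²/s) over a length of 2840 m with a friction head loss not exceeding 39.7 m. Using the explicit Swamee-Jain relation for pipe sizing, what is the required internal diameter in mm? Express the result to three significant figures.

Swamee-Jain (Type III): D = 0.66·[ε^1.25·(LQ²/(gh_f))^4.75 + ν·Q^9.4·(L/(gh_f))^5.2]^0.04
LQ²/(gh_f) = 0.6091; L/(gh_f) = 7.292
Term 1 = ε^1.25·(…)^4.75 = 4.57×10^-9; Term 2 = ν·Q^9.4·(…)^5.2 = 3.05×10^-7
D = 0.66·(4.57×10^-9 + 3.05×10^-7)^0.04 = 0.3624 m = 362 mm
Check: V = 2.80 m/s, Re = 8.75×10^5, f = 0.01196, h_f = 37.5 m ≈ 39.7 m ✓

D ≈ 362 mm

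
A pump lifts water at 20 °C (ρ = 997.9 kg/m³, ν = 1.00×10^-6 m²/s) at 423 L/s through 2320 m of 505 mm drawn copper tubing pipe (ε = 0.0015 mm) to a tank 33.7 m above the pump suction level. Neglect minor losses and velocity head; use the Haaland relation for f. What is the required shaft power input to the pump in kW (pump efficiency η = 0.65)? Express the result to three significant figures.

P_shaft ≈ 291 kW

V = 4Q/(πD²) = 2.112 m/s; Re = 1.07×10^6; ε/D = 2.97×10^-6; f = 0.01151
h_f = f(L/D)V²/2g = 12.02 m
Total head H = z + h_f = 33.7 + 12.02 = 45.72 m
P_hyd = ρgQH = 997.9·9.81·0.423·45.72 = 189.3 kW
P_shaft = P_hyd/η = 189.3/0.65 = 291.3 kW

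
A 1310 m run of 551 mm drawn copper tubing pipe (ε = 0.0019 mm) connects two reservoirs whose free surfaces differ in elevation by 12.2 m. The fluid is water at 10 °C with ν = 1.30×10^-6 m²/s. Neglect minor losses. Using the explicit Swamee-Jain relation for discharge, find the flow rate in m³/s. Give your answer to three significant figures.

Q ≈ 0.712 m³/s

Swamee-Jain (Type II): Q = -0.965·√(gD⁵h_f/L)·ln[ε/(3.7D) + √(3.17ν²L/(gD³h_f))]
√(gD⁵h_f/L) = √(9.81·0.551⁵·12.2/1310) = 0.06812
ε/(3.7D) = 9.32×10^-7; √(3.17ν²L/(gD³h_f)) = 1.87×10^-5
Q = -0.965·0.06812·ln(1.965×10^-5) = 0.7124 m³/s
Check: V = 2.99 m/s, Re = 1.27×10^6, f = 0.01126, h_f = 12.2 m ≈ 12.2 m ✓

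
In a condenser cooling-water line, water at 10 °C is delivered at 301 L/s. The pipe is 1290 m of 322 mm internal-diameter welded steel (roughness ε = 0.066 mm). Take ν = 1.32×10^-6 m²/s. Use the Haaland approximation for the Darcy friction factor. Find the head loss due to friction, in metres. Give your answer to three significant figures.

h_f ≈ 41.1 m

V = 4Q/(πD²) = 4·0.301/(π·0.322²) = 3.696 m/s
Re = VD/ν = 3.696·0.322/1.32×10^-6 = 9.02×10^5 → turbulent
ε/D = 0.066/322 = 2.05×10^-4
Haaland: f = 0.01473
h_f = f(L/D)V²/(2g) = 0.01473·(1290/0.322)·3.696²/(2·9.81) = 41.11 m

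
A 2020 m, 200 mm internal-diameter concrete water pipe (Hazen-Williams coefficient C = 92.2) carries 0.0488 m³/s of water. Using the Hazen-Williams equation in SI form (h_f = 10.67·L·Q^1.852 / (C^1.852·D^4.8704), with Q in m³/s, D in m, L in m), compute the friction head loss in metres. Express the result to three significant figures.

h_f = 10.67·2020·0.0488^1.852 / (92.2^1.852·0.200^4.8704) = 46.78 m

h_f ≈ 46.8 m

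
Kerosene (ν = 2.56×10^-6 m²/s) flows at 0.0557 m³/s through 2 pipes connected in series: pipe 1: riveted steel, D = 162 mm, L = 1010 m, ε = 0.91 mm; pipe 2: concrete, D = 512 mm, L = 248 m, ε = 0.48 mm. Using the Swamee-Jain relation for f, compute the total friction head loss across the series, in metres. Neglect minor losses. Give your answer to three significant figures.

H ≈ 74.7 m

Pipe 1: V = 2.702 m/s, Re = 1.71×10^5, ε/D = 0.00562, f = 0.03217, h_1 = f(L/D)V²/2g = 74.65 m
Pipe 2: V = 0.2705 m/s, Re = 5.41×10^4, ε/D = 9.37×10^-4, f = 0.02374, h_2 = f(L/D)V²/2g = 0.04290 m
Series → Q common, losses add: H = Σh = 74.69 m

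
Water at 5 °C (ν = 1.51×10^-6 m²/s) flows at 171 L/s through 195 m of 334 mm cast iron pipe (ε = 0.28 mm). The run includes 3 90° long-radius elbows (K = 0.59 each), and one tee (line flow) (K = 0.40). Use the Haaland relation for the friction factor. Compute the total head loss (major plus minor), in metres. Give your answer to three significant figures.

H_L ≈ 2.64 m

V = 4Q/(πD²) = 1.952 m/s; V²/2g = 0.1941 m
Re = 4.32×10^5, ε/D = 8.38×10^-4 → f = 0.01954 (Haaland)
Major: h_f = f(L/D)·V²/2g = 0.01954·583.8·0.1941 = 2.214 m
Minor: ΣK = 2.17; h_m = ΣK·V²/2g = 0.4213 m
Total H_L = 2.214 + 0.4213 = 2.636 m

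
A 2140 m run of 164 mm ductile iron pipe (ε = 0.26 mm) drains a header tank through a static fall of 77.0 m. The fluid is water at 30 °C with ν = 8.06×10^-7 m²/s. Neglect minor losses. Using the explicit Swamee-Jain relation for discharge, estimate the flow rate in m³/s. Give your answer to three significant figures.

Swamee-Jain (Type II): Q = -0.965·√(gD⁵h_f/L)·ln[ε/(3.7D) + √(3.17ν²L/(gD³h_f))]
√(gD⁵h_f/L) = √(9.81·0.164⁵·77.0/2140) = 0.006471
ε/(3.7D) = 4.28×10^-4; √(3.17ν²L/(gD³h_f)) = 3.64×10^-5
Q = -0.965·0.006471·ln(4.648×10^-4) = 0.04792 m³/s
Check: V = 2.27 m/s, Re = 4.62×10^5, f = 0.02263, h_f = 77.4 m ≈ 77.0 m ✓

Q ≈ 0.0479 m³/s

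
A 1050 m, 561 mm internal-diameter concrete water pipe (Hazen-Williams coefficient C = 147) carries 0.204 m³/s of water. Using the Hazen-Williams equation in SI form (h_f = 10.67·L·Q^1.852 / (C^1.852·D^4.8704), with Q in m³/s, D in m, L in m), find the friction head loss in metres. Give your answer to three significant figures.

h_f = 10.67·1050·0.204^1.852 / (147^1.852·0.561^4.8704) = 0.9540 m

h_f ≈ 0.954 m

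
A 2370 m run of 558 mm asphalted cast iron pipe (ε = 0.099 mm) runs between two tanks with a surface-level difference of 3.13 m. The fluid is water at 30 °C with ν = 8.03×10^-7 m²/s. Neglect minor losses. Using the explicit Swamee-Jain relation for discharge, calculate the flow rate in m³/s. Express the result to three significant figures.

Swamee-Jain (Type II): Q = -0.965·√(gD⁵h_f/L)·ln[ε/(3.7D) + √(3.17ν²L/(gD³h_f))]
√(gD⁵h_f/L) = √(9.81·0.558⁵·3.13/2370) = 0.02647
ε/(3.7D) = 4.80×10^-5; √(3.17ν²L/(gD³h_f)) = 3.01×10^-5
Q = -0.965·0.02647·ln(7.809×10^-5) = 0.2416 m³/s
Check: V = 0.988 m/s, Re = 6.87×10^5, f = 0.01489, h_f = 3.15 m ≈ 3.13 m ✓

Q ≈ 0.242 m³/s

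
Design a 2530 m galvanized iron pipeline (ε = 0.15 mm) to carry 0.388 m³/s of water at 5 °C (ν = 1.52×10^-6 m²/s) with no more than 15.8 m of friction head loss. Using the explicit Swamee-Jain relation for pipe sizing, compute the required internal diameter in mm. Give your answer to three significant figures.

D ≈ 510 mm

Swamee-Jain (Type III): D = 0.66·[ε^1.25·(LQ²/(gh_f))^4.75 + ν·Q^9.4·(L/(gh_f))^5.2]^0.04
LQ²/(gh_f) = 2.457; L/(gh_f) = 16.32
Term 1 = ε^1.25·(…)^4.75 = 0.00119; Term 2 = ν·Q^9.4·(…)^5.2 = 4.20×10^-4
D = 0.66·(0.00119 + 4.20×10^-4)^0.04 = 0.5103 m = 510 mm
Check: V = 1.90 m/s, Re = 6.37×10^5, f = 0.01607, h_f = 14.6 m ≈ 15.8 m ✓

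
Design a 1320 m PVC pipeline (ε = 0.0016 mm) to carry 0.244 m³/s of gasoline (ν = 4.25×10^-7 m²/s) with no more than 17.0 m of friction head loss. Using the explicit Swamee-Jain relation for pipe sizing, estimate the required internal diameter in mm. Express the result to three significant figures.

D ≈ 333 mm

Swamee-Jain (Type III): D = 0.66·[ε^1.25·(LQ²/(gh_f))^4.75 + ν·Q^9.4·(L/(gh_f))^5.2]^0.04
LQ²/(gh_f) = 0.4712; L/(gh_f) = 7.915
Term 1 = ε^1.25·(…)^4.75 = 1.60×10^-9; Term 2 = ν·Q^9.4·(…)^5.2 = 3.48×10^-8
D = 0.66·(1.60×10^-9 + 3.48×10^-8)^0.04 = 0.3327 m = 333 mm
Check: V = 2.81 m/s, Re = 2.20×10^6, f = 0.01041, h_f = 16.6 m ≈ 17.0 m ✓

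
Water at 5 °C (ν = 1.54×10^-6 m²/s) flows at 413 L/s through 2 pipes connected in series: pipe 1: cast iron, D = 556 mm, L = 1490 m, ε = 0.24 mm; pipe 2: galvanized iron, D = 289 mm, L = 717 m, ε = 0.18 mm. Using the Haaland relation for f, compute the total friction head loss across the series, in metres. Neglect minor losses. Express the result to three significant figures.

Pipe 1: V = 1.701 m/s, Re = 6.14×10^5, ε/D = 4.32×10^-4, f = 0.01697, h_1 = f(L/D)V²/2g = 6.706 m
Pipe 2: V = 6.296 m/s, Re = 1.18×10^6, ε/D = 6.23×10^-4, f = 0.01791, h_2 = f(L/D)V²/2g = 89.77 m
Series → Q common, losses add: H = Σh = 96.47 m

H ≈ 96.5 m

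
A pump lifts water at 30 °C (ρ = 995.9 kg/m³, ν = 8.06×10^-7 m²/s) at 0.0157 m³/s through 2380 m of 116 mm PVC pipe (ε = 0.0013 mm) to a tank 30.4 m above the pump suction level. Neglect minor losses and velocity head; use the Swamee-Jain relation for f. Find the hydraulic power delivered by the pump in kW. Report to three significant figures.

P_hyd ≈ 10.1 kW

V = 4Q/(πD²) = 1.486 m/s; Re = 2.14×10^5; ε/D = 1.12×10^-5; f = 0.01544
h_f = f(L/D)V²/2g = 35.63 m
Total head H = z + h_f = 30.4 + 35.63 = 66.03 m
P_hyd = ρgQH = 995.9·9.81·0.0157·66.03 = 10.13 kW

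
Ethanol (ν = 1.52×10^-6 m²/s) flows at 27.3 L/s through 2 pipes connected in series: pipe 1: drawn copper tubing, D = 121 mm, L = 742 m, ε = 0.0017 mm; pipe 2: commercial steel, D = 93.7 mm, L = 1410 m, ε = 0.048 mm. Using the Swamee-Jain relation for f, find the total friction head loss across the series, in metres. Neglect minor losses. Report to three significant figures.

Pipe 1: V = 2.374 m/s, Re = 1.89×10^5, ε/D = 1.40×10^-5, f = 0.01583, h_1 = f(L/D)V²/2g = 27.89 m
Pipe 2: V = 3.959 m/s, Re = 2.44×10^5, ε/D = 5.12×10^-4, f = 0.01868, h_2 = f(L/D)V²/2g = 224.6 m
Series → Q common, losses add: H = Σh = 252.5 m

H ≈ 252 m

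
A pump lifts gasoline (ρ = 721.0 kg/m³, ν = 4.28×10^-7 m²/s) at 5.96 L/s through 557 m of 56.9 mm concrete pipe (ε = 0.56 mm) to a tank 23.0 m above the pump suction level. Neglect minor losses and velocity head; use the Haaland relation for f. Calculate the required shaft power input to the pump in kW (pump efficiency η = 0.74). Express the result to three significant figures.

P_shaft ≈ 7.24 kW

V = 4Q/(πD²) = 2.344 m/s; Re = 3.12×10^5; ε/D = 0.00984; f = 0.03796
h_f = f(L/D)V²/2g = 104.0 m
Total head H = z + h_f = 23.0 + 104.0 = 127.0 m
P_hyd = ρgQH = 721.0·9.81·0.00596·127.0 = 5.356 kW
P_shaft = P_hyd/η = 5.356/0.74 = 7.237 kW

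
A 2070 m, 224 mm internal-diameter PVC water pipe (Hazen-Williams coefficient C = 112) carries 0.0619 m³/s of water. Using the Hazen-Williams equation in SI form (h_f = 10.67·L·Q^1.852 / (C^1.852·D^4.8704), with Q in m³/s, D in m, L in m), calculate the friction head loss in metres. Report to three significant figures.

h_f ≈ 29.9 m

h_f = 10.67·2070·0.0619^1.852 / (112^1.852·0.224^4.8704) = 29.91 m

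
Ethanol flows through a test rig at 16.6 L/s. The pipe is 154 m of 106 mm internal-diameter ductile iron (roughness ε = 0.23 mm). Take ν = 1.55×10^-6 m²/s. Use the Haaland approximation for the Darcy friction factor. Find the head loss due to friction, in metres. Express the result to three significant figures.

h_f ≈ 6.58 m

V = 4Q/(πD²) = 4·0.0166/(π·0.106²) = 1.881 m/s
Re = VD/ν = 1.881·0.106/1.55×10^-6 = 1.29×10^5 → turbulent
ε/D = 0.23/106 = 0.00217
Haaland: f = 0.02512
h_f = f(L/D)V²/(2g) = 0.02512·(154/0.106)·1.881²/(2·9.81) = 6.581 m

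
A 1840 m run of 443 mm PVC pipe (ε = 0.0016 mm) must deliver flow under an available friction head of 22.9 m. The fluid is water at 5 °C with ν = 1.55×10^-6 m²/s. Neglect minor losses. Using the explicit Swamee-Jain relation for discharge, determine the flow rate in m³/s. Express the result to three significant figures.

Q ≈ 0.462 m³/s

Swamee-Jain (Type II): Q = -0.965·√(gD⁵h_f/L)·ln[ε/(3.7D) + √(3.17ν²L/(gD³h_f))]
√(gD⁵h_f/L) = √(9.81·0.443⁵·22.9/1840) = 0.04564
ε/(3.7D) = 9.76×10^-7; √(3.17ν²L/(gD³h_f)) = 2.68×10^-5
Q = -0.965·0.04564·ln(2.776×10^-5) = 0.4621 m³/s
Check: V = 3.00 m/s, Re = 8.57×10^5, f = 0.01200, h_f = 22.8 m ≈ 22.9 m ✓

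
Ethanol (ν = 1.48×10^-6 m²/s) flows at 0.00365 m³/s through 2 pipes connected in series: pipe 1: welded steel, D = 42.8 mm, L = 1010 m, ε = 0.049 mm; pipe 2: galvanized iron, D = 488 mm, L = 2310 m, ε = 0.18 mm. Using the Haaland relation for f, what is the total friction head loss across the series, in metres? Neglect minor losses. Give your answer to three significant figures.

Pipe 1: V = 2.537 m/s, Re = 7.34×10^4, ε/D = 0.00114, f = 0.02310, h_1 = f(L/D)V²/2g = 178.8 m
Pipe 2: V = 0.01951 m/s, Re = 6430, ε/D = 3.69×10^-4, f = 0.03534, h_2 = f(L/D)V²/2g = 0.003247 m
Series → Q common, losses add: H = Σh = 178.8 m

H ≈ 179 m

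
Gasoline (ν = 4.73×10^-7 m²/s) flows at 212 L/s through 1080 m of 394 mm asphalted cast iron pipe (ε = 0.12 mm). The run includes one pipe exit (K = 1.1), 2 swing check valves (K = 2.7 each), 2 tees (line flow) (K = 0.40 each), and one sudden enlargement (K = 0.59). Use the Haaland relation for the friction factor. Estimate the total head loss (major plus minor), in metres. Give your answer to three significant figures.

V = 4Q/(πD²) = 1.739 m/s; V²/2g = 0.1541 m
Re = 1.45×10^6, ε/D = 3.05×10^-4 → f = 0.01546 (Haaland)
Major: h_f = f(L/D)·V²/2g = 0.01546·2741·0.1541 = 6.530 m
Minor: ΣK = 7.89; h_m = ΣK·V²/2g = 1.216 m
Total H_L = 6.530 + 1.216 = 7.746 m

H_L ≈ 7.75 m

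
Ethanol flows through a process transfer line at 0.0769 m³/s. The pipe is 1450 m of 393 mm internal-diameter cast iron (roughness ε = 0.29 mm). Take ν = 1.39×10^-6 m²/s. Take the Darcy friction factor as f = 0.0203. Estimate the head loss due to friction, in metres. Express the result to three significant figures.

h_f ≈ 1.53 m

V = 4Q/(πD²) = 4·0.0769/(π·0.393²) = 0.6339 m/s
h_f = f(L/D)V²/(2g) = 0.02030·(1450/0.393)·0.6339²/(2·9.81) = 1.534 m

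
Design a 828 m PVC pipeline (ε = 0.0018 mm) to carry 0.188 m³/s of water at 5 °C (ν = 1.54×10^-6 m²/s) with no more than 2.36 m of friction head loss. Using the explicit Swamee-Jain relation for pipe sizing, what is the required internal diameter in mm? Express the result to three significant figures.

D ≈ 434 mm

Swamee-Jain (Type III): D = 0.66·[ε^1.25·(LQ²/(gh_f))^4.75 + ν·Q^9.4·(L/(gh_f))^5.2]^0.04
LQ²/(gh_f) = 1.264; L/(gh_f) = 35.76
Term 1 = ε^1.25·(…)^4.75 = 2.01×10^-7; Term 2 = ν·Q^9.4·(…)^5.2 = 2.77×10^-5
D = 0.66·(2.01×10^-7 + 2.77×10^-5)^0.04 = 0.4339 m = 434 mm
Check: V = 1.27 m/s, Re = 3.58×10^5, f = 0.01396, h_f = 2.20 m ≈ 2.36 m ✓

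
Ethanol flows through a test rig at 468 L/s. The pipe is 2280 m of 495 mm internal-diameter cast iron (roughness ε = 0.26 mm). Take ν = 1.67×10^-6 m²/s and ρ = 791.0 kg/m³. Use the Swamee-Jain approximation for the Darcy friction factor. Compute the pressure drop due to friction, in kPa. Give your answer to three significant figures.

Δp ≈ 190 kPa

V = 4Q/(πD²) = 4·0.468/(π·0.495²) = 2.432 m/s
Re = VD/ν = 2.432·0.495/1.67×10^-6 = 7.21×10^5 → turbulent
ε/D = 0.26/495 = 5.25×10^-4
Swamee-Jain: f = 0.01766
h_f = f(L/D)V²/(2g) = 0.01766·(2280/0.495)·2.432²/(2·9.81) = 24.51 m
Δp = ρg·h_f = 791.0·9.81·24.51 = 190.2 kPa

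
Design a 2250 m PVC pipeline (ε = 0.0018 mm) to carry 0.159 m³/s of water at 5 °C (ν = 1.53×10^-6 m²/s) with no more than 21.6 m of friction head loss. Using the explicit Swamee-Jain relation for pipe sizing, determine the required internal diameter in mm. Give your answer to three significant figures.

Swamee-Jain (Type III): D = 0.66·[ε^1.25·(LQ²/(gh_f))^4.75 + ν·Q^9.4·(L/(gh_f))^5.2]^0.04
LQ²/(gh_f) = 0.2684; L/(gh_f) = 10.62
Term 1 = ε^1.25·(…)^4.75 = 1.28×10^-10; Term 2 = ν·Q^9.4·(…)^5.2 = 1.03×10^-8
D = 0.66·(1.28×10^-10 + 1.03×10^-8)^0.04 = 0.3164 m = 316 mm
Check: V = 2.02 m/s, Re = 4.18×10^5, f = 0.01360, h_f = 20.1 m ≈ 21.6 m ✓

D ≈ 316 mm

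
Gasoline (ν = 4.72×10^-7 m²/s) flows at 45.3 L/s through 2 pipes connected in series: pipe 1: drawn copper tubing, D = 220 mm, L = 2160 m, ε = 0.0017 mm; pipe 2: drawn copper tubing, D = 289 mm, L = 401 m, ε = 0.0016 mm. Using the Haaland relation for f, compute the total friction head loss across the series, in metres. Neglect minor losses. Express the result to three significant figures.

H ≈ 9.63 m

Pipe 1: V = 1.192 m/s, Re = 5.55×10^5, ε/D = 7.73×10^-6, f = 0.01291, h_1 = f(L/D)V²/2g = 9.177 m
Pipe 2: V = 0.6906 m/s, Re = 4.23×10^5, ε/D = 5.54×10^-6, f = 0.01352, h_2 = f(L/D)V²/2g = 0.4559 m
Series → Q common, losses add: H = Σh = 9.633 m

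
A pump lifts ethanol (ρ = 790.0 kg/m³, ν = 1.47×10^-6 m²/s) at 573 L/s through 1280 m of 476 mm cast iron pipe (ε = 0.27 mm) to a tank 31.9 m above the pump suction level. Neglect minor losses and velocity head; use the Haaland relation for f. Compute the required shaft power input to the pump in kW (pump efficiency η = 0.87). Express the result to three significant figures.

P_shaft ≈ 291 kW

V = 4Q/(πD²) = 3.220 m/s; Re = 1.04×10^6; ε/D = 5.67×10^-4; f = 0.01760
h_f = f(L/D)V²/2g = 25.01 m
Total head H = z + h_f = 31.9 + 25.01 = 56.91 m
P_hyd = ρgQH = 790.0·9.81·0.573·56.91 = 252.7 kW
P_shaft = P_hyd/η = 252.7/0.87 = 290.5 kW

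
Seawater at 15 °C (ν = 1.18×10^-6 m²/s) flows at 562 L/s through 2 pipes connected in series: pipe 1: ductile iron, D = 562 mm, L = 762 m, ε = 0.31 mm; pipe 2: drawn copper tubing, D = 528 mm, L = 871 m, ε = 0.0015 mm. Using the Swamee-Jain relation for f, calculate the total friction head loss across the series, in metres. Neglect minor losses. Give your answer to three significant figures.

H ≈ 12.6 m

Pipe 1: V = 2.266 m/s, Re = 1.08×10^6, ε/D = 5.52×10^-4, f = 0.01760, h_1 = f(L/D)V²/2g = 6.244 m
Pipe 2: V = 2.567 m/s, Re = 1.15×10^6, ε/D = 2.84×10^-6, f = 0.01142, h_2 = f(L/D)V²/2g = 6.325 m
Series → Q common, losses add: H = Σh = 12.57 m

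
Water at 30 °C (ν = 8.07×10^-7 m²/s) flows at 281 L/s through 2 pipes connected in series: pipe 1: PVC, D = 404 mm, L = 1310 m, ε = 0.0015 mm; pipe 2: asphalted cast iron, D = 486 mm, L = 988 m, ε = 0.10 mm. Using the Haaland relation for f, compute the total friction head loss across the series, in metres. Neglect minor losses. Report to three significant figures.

Pipe 1: V = 2.192 m/s, Re = 1.10×10^6, ε/D = 3.71×10^-6, f = 0.01147, h_1 = f(L/D)V²/2g = 9.111 m
Pipe 2: V = 1.515 m/s, Re = 9.12×10^5, ε/D = 2.06×10^-4, f = 0.01473, h_2 = f(L/D)V²/2g = 3.503 m
Series → Q common, losses add: H = Σh = 12.61 m

H ≈ 12.6 m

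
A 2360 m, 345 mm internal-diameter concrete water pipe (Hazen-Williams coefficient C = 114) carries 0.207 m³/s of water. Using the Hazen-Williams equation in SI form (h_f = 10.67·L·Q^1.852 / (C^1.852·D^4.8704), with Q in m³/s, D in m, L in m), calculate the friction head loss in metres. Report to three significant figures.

h_f ≈ 37.7 m

h_f = 10.67·2360·0.207^1.852 / (114^1.852·0.345^4.8704) = 37.66 m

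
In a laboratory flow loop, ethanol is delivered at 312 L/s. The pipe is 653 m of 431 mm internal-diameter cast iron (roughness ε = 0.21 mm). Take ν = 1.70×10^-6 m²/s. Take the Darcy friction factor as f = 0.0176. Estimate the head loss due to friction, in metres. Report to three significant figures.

h_f ≈ 6.22 m

V = 4Q/(πD²) = 4·0.312/(π·0.431²) = 2.139 m/s
h_f = f(L/D)V²/(2g) = 0.01760·(653/0.431)·2.139²/(2·9.81) = 6.215 m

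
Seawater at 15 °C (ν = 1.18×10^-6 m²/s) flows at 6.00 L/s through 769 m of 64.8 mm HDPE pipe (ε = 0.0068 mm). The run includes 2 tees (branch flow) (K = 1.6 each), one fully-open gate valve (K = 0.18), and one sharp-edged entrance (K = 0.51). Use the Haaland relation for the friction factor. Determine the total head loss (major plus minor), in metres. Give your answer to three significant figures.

V = 4Q/(πD²) = 1.819 m/s; V²/2g = 0.1687 m
Re = 9.99×10^4, ε/D = 1.05×10^-4 → f = 0.01829 (Haaland)
Major: h_f = f(L/D)·V²/2g = 0.01829·11867·0.1687 = 36.62 m
Minor: ΣK = 3.89; h_m = ΣK·V²/2g = 0.6563 m
Total H_L = 36.62 + 0.6563 = 37.28 m

H_L ≈ 37.3 m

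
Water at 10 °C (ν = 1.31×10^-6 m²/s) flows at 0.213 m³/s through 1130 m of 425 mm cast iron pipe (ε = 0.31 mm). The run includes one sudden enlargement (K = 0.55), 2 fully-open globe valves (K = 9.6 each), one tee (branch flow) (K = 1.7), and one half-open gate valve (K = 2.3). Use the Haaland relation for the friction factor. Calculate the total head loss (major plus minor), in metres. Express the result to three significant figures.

V = 4Q/(πD²) = 1.501 m/s; V²/2g = 0.1149 m
Re = 4.87×10^5, ε/D = 7.29×10^-4 → f = 0.01891 (Haaland)
Major: h_f = f(L/D)·V²/2g = 0.01891·2659·0.1149 = 5.778 m
Minor: ΣK = 23.8; h_m = ΣK·V²/2g = 2.729 m
Total H_L = 5.778 + 2.729 = 8.507 m

H_L ≈ 8.51 m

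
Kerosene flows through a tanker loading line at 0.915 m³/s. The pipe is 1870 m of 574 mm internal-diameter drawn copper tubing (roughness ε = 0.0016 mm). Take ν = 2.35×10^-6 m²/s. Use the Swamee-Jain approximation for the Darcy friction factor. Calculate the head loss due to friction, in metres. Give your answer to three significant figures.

h_f ≈ 24.8 m

V = 4Q/(πD²) = 4·0.915/(π·0.574²) = 3.536 m/s
Re = VD/ν = 3.536·0.574/2.35×10^-6 = 8.64×10^5 → turbulent
ε/D = 0.0016/574 = 2.79×10^-6
Swamee-Jain: f = 0.01196
h_f = f(L/D)V²/(2g) = 0.01196·(1870/0.574)·3.536²/(2·9.81) = 24.84 m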